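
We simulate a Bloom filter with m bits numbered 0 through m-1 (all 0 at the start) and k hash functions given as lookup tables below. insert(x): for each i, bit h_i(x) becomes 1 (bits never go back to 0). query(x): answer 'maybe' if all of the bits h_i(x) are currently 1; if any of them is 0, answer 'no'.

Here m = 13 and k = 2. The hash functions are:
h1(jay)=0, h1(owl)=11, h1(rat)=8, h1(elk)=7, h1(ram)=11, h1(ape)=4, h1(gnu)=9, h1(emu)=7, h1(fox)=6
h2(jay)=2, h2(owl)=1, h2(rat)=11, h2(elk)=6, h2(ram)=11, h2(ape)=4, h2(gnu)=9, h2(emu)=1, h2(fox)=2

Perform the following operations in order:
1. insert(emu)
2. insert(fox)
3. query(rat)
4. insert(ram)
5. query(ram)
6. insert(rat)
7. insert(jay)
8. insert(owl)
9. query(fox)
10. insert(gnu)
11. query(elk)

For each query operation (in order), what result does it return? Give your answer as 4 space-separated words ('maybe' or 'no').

Start: bits=0000000000000
Op 1: insert emu -> sets bits 1 7 -> bits=0100000100000
Op 2: insert fox -> sets bits 2 6 -> bits=0110001100000
Op 3: query rat -> checks bit8=0, bit11=0 (has a 0) -> no
Op 4: insert ram -> sets bits 11 -> bits=0110001100010
Op 5: query ram -> checks bit11=1 (all 1) -> maybe
Op 6: insert rat -> sets bits 8 11 -> bits=0110001110010
Op 7: insert jay -> sets bits 0 2 -> bits=1110001110010
Op 8: insert owl -> sets bits 1 11 -> bits=1110001110010
Op 9: query fox -> checks bit2=1, bit6=1 (all 1) -> maybe
Op 10: insert gnu -> sets bits 9 -> bits=1110001111010
Op 11: query elk -> checks bit6=1, bit7=1 (all 1) -> maybe
Query results in order: no maybe maybe maybe

Answer: no maybe maybe maybe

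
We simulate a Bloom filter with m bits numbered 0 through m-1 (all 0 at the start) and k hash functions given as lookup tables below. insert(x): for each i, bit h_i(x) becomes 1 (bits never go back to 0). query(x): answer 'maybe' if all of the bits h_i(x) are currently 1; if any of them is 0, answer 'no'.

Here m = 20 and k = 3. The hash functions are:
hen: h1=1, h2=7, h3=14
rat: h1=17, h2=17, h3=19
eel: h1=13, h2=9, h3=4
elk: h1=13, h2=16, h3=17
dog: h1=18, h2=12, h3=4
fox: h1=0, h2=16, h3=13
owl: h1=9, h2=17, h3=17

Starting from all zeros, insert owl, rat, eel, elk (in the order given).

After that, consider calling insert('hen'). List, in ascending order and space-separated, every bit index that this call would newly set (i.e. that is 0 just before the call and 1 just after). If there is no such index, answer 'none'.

Answer: 1 7 14

Derivation:
Start: bits=00000000000000000000
After insert 'owl': sets bits 9 17 -> bits=00000000010000000100
After insert 'rat': sets bits 17 19 -> bits=00000000010000000101
After insert 'eel': sets bits 4 9 13 -> bits=00001000010001000101
After insert 'elk': sets bits 13 16 17 -> bits=00001000010001001101
insert 'hen' would touch bits 1 7 14; currently bit1=0, bit7=0, bit14=0
Bits that are 0 among those (would change 0->1): 1 7 14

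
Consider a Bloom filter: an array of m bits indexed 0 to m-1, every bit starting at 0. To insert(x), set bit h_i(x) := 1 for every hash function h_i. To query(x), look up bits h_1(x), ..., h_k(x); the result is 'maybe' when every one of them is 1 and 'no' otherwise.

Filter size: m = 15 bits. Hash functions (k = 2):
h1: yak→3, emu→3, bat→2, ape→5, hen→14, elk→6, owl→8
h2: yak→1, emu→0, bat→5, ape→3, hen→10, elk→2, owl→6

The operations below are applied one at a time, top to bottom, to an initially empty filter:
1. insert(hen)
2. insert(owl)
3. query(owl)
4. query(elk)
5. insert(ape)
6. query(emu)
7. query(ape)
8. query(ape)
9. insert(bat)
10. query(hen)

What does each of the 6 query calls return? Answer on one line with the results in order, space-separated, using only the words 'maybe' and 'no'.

Start: bits=000000000000000
Op 1: insert hen -> sets bits 10 14 -> bits=000000000010001
Op 2: insert owl -> sets bits 6 8 -> bits=000000101010001
Op 3: query owl -> checks bit6=1, bit8=1 (all 1) -> maybe
Op 4: query elk -> checks bit2=0, bit6=1 (has a 0) -> no
Op 5: insert ape -> sets bits 3 5 -> bits=000101101010001
Op 6: query emu -> checks bit0=0, bit3=1 (has a 0) -> no
Op 7: query ape -> checks bit3=1, bit5=1 (all 1) -> maybe
Op 8: query ape -> checks bit3=1, bit5=1 (all 1) -> maybe
Op 9: insert bat -> sets bits 2 5 -> bits=001101101010001
Op 10: query hen -> checks bit10=1, bit14=1 (all 1) -> maybe
Query results in order: maybe no no maybe maybe maybe

Answer: maybe no no maybe maybe maybe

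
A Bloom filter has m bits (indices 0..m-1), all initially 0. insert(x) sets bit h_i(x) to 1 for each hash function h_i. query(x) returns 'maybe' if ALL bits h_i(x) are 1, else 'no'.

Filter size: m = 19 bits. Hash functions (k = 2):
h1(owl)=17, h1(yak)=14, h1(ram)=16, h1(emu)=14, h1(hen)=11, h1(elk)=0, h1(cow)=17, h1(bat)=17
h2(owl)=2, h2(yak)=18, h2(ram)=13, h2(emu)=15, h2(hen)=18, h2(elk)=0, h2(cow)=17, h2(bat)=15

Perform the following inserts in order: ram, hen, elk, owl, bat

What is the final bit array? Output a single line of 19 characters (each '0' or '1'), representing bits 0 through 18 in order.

Start: bits=0000000000000000000
After insert 'ram': sets bits 13 16 -> bits=0000000000000100100
After insert 'hen': sets bits 11 18 -> bits=0000000000010100101
After insert 'elk': sets bits 0 -> bits=1000000000010100101
After insert 'owl': sets bits 2 17 -> bits=1010000000010100111
After insert 'bat': sets bits 15 17 -> bits=1010000000010101111

Answer: 1010000000010101111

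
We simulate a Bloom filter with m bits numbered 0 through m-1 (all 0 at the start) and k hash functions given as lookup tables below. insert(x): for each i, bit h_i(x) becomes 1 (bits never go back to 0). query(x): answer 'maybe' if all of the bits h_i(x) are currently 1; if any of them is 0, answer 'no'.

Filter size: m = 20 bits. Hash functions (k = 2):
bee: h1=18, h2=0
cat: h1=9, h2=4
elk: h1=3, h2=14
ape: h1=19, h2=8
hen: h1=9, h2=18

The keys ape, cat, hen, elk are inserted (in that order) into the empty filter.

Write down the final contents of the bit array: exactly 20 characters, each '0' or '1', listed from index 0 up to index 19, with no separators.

Start: bits=00000000000000000000
After insert 'ape': sets bits 8 19 -> bits=00000000100000000001
After insert 'cat': sets bits 4 9 -> bits=00001000110000000001
After insert 'hen': sets bits 9 18 -> bits=00001000110000000011
After insert 'elk': sets bits 3 14 -> bits=00011000110000100011

Answer: 00011000110000100011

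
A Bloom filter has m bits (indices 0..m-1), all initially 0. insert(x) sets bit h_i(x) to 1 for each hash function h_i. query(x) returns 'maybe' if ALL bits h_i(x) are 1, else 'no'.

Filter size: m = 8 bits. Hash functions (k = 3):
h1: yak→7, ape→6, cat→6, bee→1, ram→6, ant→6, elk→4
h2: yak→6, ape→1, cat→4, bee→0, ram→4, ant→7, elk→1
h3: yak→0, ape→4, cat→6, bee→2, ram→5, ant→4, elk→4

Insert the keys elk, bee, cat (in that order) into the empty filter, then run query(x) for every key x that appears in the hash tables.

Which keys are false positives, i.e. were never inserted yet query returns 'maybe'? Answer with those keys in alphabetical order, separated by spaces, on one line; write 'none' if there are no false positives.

Start: bits=00000000
After insert 'elk': sets bits 1 4 -> bits=01001000
After insert 'bee': sets bits 0 1 2 -> bits=11101000
After insert 'cat': sets bits 4 6 -> bits=11101010
Not inserted: ant ape ram yak — query each against bits=11101010:
query ant: checks bit4=1, bit6=1, bit7=0 (has a 0) -> no => not a false positive
query ape: checks bit1=1, bit4=1, bit6=1 (all 1) -> maybe => FALSE POSITIVE
query ram: checks bit4=1, bit5=0, bit6=1 (has a 0) -> no => not a false positive
query yak: checks bit0=1, bit6=1, bit7=0 (has a 0) -> no => not a false positive
False positives (alphabetical): ape

Answer: ape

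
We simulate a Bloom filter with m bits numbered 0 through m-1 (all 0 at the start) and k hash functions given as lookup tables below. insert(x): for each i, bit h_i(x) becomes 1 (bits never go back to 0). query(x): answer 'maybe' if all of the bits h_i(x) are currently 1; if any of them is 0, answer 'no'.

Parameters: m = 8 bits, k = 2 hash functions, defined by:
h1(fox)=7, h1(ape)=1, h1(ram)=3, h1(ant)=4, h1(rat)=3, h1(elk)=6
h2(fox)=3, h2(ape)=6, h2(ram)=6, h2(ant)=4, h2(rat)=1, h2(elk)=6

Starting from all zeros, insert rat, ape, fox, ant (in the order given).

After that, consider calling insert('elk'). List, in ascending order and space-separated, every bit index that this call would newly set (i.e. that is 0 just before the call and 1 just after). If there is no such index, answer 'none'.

Answer: none

Derivation:
Start: bits=00000000
After insert 'rat': sets bits 1 3 -> bits=01010000
After insert 'ape': sets bits 1 6 -> bits=01010010
After insert 'fox': sets bits 3 7 -> bits=01010011
After insert 'ant': sets bits 4 -> bits=01011011
insert 'elk' would touch bits 6; currently bit6=1
Bits that are 0 among those (would change 0->1): none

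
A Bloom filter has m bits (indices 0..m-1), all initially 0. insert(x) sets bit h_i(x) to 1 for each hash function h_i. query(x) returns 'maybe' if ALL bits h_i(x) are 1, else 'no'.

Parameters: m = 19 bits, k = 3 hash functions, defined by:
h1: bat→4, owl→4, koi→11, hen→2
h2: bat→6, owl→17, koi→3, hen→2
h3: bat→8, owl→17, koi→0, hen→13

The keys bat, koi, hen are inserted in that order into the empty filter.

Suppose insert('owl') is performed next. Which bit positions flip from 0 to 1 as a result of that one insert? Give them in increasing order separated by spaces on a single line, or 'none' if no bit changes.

Answer: 17

Derivation:
Start: bits=0000000000000000000
After insert 'bat': sets bits 4 6 8 -> bits=0000101010000000000
After insert 'koi': sets bits 0 3 11 -> bits=1001101010010000000
After insert 'hen': sets bits 2 13 -> bits=1011101010010100000
insert 'owl' would touch bits 4 17; currently bit4=1, bit17=0
Bits that are 0 among those (would change 0->1): 17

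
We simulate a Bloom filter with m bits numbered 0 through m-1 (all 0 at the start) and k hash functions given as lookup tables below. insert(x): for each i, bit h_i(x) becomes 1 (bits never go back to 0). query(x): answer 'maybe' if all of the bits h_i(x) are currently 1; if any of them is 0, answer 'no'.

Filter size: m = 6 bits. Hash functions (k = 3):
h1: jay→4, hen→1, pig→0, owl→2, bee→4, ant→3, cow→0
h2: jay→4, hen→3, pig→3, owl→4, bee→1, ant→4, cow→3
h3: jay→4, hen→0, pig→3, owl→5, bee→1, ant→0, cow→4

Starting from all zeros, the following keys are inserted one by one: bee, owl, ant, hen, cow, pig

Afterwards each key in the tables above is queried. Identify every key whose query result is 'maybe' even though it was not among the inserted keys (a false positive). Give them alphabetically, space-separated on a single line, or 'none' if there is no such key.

Answer: jay

Derivation:
Start: bits=000000
After insert 'bee': sets bits 1 4 -> bits=010010
After insert 'owl': sets bits 2 4 5 -> bits=011011
After insert 'ant': sets bits 0 3 4 -> bits=111111
After insert 'hen': sets bits 0 1 3 -> bits=111111
After insert 'cow': sets bits 0 3 4 -> bits=111111
After insert 'pig': sets bits 0 3 -> bits=111111
Not inserted: jay — query each against bits=111111:
query jay: checks bit4=1 (all 1) -> maybe => FALSE POSITIVE
False positives (alphabetical): jay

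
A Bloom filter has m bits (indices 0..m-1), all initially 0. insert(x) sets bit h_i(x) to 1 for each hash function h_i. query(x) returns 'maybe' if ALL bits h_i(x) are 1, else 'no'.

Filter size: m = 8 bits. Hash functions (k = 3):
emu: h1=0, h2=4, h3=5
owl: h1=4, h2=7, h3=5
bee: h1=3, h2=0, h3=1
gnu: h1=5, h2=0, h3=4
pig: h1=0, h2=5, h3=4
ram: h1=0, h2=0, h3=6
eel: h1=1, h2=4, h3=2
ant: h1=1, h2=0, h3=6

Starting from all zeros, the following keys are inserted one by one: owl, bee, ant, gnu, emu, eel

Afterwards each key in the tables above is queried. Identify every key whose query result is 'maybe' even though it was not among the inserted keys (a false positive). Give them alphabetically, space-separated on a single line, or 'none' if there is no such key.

Start: bits=00000000
After insert 'owl': sets bits 4 5 7 -> bits=00001101
After insert 'bee': sets bits 0 1 3 -> bits=11011101
After insert 'ant': sets bits 0 1 6 -> bits=11011111
After insert 'gnu': sets bits 0 4 5 -> bits=11011111
After insert 'emu': sets bits 0 4 5 -> bits=11011111
After insert 'eel': sets bits 1 2 4 -> bits=11111111
Not inserted: pig ram — query each against bits=11111111:
query pig: checks bit0=1, bit4=1, bit5=1 (all 1) -> maybe => FALSE POSITIVE
query ram: checks bit0=1, bit6=1 (all 1) -> maybe => FALSE POSITIVE
False positives (alphabetical): pig ram

Answer: pig ram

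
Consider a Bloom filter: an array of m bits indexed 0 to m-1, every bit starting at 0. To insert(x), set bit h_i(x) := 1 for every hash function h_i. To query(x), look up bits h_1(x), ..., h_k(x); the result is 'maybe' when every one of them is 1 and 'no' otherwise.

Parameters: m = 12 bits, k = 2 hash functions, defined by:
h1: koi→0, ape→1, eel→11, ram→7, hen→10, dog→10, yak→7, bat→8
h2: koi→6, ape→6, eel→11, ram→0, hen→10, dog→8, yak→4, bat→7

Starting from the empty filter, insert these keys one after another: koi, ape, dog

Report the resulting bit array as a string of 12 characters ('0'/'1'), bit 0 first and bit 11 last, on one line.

Answer: 110000101010

Derivation:
Start: bits=000000000000
After insert 'koi': sets bits 0 6 -> bits=100000100000
After insert 'ape': sets bits 1 6 -> bits=110000100000
After insert 'dog': sets bits 8 10 -> bits=110000101010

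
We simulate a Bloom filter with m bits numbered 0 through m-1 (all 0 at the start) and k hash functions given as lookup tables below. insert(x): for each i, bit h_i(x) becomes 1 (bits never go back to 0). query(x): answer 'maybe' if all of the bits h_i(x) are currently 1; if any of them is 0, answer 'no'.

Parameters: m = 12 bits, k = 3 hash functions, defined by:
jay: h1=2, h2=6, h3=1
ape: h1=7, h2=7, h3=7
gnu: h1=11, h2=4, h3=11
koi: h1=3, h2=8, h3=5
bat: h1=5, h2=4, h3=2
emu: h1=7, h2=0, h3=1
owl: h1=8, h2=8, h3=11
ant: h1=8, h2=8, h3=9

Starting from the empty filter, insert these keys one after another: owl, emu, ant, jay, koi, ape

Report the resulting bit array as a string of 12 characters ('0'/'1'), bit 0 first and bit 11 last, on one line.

Start: bits=000000000000
After insert 'owl': sets bits 8 11 -> bits=000000001001
After insert 'emu': sets bits 0 1 7 -> bits=110000011001
After insert 'ant': sets bits 8 9 -> bits=110000011101
After insert 'jay': sets bits 1 2 6 -> bits=111000111101
After insert 'koi': sets bits 3 5 8 -> bits=111101111101
After insert 'ape': sets bits 7 -> bits=111101111101

Answer: 111101111101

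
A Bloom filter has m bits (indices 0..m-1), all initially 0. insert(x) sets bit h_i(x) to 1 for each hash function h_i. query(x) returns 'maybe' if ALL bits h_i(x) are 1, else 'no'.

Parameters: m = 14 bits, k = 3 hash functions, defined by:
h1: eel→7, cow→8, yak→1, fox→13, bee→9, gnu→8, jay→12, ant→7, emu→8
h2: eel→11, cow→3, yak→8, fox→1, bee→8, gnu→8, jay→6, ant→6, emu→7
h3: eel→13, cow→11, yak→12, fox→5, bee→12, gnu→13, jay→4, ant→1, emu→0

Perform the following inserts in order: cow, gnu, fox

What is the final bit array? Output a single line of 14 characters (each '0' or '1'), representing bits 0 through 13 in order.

Start: bits=00000000000000
After insert 'cow': sets bits 3 8 11 -> bits=00010000100100
After insert 'gnu': sets bits 8 13 -> bits=00010000100101
After insert 'fox': sets bits 1 5 13 -> bits=01010100100101

Answer: 01010100100101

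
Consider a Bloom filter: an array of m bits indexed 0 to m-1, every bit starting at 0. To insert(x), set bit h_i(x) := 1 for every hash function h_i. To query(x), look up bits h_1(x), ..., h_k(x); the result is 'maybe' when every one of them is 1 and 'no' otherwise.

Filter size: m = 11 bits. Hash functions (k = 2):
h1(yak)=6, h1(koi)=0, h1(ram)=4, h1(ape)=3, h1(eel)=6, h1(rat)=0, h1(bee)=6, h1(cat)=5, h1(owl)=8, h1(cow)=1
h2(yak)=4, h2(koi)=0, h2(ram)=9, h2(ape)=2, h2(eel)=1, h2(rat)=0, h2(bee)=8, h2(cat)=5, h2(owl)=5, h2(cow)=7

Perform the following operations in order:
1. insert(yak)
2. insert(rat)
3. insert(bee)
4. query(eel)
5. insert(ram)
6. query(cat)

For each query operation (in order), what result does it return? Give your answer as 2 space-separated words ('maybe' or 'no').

Answer: no no

Derivation:
Start: bits=00000000000
Op 1: insert yak -> sets bits 4 6 -> bits=00001010000
Op 2: insert rat -> sets bits 0 -> bits=10001010000
Op 3: insert bee -> sets bits 6 8 -> bits=10001010100
Op 4: query eel -> checks bit1=0, bit6=1 (has a 0) -> no
Op 5: insert ram -> sets bits 4 9 -> bits=10001010110
Op 6: query cat -> checks bit5=0 (has a 0) -> no
Query results in order: no no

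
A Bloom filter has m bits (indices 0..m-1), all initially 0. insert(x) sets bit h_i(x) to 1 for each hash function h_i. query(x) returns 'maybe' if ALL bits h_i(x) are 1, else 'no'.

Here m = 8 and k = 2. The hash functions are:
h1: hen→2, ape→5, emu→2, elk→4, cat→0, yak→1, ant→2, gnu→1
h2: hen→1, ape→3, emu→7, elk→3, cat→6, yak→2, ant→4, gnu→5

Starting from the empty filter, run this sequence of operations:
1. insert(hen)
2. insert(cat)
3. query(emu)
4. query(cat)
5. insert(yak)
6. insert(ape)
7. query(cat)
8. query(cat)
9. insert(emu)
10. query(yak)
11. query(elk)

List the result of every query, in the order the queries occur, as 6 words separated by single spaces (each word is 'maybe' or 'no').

Answer: no maybe maybe maybe maybe no

Derivation:
Start: bits=00000000
Op 1: insert hen -> sets bits 1 2 -> bits=01100000
Op 2: insert cat -> sets bits 0 6 -> bits=11100010
Op 3: query emu -> checks bit2=1, bit7=0 (has a 0) -> no
Op 4: query cat -> checks bit0=1, bit6=1 (all 1) -> maybe
Op 5: insert yak -> sets bits 1 2 -> bits=11100010
Op 6: insert ape -> sets bits 3 5 -> bits=11110110
Op 7: query cat -> checks bit0=1, bit6=1 (all 1) -> maybe
Op 8: query cat -> checks bit0=1, bit6=1 (all 1) -> maybe
Op 9: insert emu -> sets bits 2 7 -> bits=11110111
Op 10: query yak -> checks bit1=1, bit2=1 (all 1) -> maybe
Op 11: query elk -> checks bit3=1, bit4=0 (has a 0) -> no
Query results in order: no maybe maybe maybe maybe no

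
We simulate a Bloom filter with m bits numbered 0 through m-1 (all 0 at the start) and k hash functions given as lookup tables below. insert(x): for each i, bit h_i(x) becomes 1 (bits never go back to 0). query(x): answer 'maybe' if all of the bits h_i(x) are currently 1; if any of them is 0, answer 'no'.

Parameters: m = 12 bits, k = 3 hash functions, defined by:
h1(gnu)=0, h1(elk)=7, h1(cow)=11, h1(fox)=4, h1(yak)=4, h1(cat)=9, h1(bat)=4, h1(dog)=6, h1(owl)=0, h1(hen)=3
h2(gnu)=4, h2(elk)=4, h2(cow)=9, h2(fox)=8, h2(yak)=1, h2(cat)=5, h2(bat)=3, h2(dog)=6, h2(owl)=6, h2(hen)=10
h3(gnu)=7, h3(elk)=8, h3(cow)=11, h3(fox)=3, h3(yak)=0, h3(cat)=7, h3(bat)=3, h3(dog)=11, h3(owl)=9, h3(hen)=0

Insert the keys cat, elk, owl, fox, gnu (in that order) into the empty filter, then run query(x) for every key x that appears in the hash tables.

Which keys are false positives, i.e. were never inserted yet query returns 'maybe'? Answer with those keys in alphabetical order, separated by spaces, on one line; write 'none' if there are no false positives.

Answer: bat

Derivation:
Start: bits=000000000000
After insert 'cat': sets bits 5 7 9 -> bits=000001010100
After insert 'elk': sets bits 4 7 8 -> bits=000011011100
After insert 'owl': sets bits 0 6 9 -> bits=100011111100
After insert 'fox': sets bits 3 4 8 -> bits=100111111100
After insert 'gnu': sets bits 0 4 7 -> bits=100111111100
Not inserted: bat cow dog hen yak — query each against bits=100111111100:
query bat: checks bit3=1, bit4=1 (all 1) -> maybe => FALSE POSITIVE
query cow: checks bit9=1, bit11=0 (has a 0) -> no => not a false positive
query dog: checks bit6=1, bit11=0 (has a 0) -> no => not a false positive
query hen: checks bit0=1, bit3=1, bit10=0 (has a 0) -> no => not a false positive
query yak: checks bit0=1, bit1=0, bit4=1 (has a 0) -> no => not a false positive
False positives (alphabetical): bat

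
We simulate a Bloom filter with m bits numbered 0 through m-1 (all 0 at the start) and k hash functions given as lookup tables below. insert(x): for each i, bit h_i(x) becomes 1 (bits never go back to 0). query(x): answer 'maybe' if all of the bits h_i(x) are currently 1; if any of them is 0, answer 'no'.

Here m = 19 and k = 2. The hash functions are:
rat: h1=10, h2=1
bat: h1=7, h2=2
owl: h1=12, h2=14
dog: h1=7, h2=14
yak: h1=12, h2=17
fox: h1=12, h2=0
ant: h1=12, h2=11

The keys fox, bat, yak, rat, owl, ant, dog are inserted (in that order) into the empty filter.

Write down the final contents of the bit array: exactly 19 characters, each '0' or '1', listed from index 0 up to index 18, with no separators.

Answer: 1110000100111010010

Derivation:
Start: bits=0000000000000000000
After insert 'fox': sets bits 0 12 -> bits=1000000000001000000
After insert 'bat': sets bits 2 7 -> bits=1010000100001000000
After insert 'yak': sets bits 12 17 -> bits=1010000100001000010
After insert 'rat': sets bits 1 10 -> bits=1110000100101000010
After insert 'owl': sets bits 12 14 -> bits=1110000100101010010
After insert 'ant': sets bits 11 12 -> bits=1110000100111010010
After insert 'dog': sets bits 7 14 -> bits=1110000100111010010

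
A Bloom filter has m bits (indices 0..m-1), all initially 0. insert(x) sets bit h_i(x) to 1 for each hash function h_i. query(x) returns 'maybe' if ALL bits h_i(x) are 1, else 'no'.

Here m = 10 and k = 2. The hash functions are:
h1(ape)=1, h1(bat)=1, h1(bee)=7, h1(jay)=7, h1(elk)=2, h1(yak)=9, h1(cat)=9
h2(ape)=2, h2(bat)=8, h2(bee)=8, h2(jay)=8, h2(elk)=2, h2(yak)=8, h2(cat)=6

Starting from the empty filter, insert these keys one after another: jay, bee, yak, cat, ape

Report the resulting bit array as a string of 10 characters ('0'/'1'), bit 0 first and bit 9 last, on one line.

Answer: 0110001111

Derivation:
Start: bits=0000000000
After insert 'jay': sets bits 7 8 -> bits=0000000110
After insert 'bee': sets bits 7 8 -> bits=0000000110
After insert 'yak': sets bits 8 9 -> bits=0000000111
After insert 'cat': sets bits 6 9 -> bits=0000001111
After insert 'ape': sets bits 1 2 -> bits=0110001111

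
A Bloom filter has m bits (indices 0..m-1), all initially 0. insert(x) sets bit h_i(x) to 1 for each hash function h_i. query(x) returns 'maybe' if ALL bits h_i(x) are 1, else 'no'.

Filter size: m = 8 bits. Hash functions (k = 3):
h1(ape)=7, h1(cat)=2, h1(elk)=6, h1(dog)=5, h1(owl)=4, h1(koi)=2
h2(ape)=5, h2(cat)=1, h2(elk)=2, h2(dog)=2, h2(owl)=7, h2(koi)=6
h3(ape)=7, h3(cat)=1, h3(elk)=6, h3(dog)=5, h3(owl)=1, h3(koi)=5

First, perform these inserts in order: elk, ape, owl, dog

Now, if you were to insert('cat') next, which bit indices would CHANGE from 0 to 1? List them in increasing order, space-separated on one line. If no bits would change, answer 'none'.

Start: bits=00000000
After insert 'elk': sets bits 2 6 -> bits=00100010
After insert 'ape': sets bits 5 7 -> bits=00100111
After insert 'owl': sets bits 1 4 7 -> bits=01101111
After insert 'dog': sets bits 2 5 -> bits=01101111
insert 'cat' would touch bits 1 2; currently bit1=1, bit2=1
Bits that are 0 among those (would change 0->1): none

Answer: none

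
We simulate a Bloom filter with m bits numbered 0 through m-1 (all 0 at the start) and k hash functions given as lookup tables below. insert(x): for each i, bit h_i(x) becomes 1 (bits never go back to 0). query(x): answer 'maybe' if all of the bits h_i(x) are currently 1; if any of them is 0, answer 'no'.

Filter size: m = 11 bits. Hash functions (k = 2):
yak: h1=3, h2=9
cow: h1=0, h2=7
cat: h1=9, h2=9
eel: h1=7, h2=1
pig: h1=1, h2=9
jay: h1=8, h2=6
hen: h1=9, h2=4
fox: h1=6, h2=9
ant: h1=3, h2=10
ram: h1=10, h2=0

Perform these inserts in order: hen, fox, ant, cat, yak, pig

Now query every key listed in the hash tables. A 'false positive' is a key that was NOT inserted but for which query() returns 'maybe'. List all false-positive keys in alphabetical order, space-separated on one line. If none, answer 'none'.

Answer: none

Derivation:
Start: bits=00000000000
After insert 'hen': sets bits 4 9 -> bits=00001000010
After insert 'fox': sets bits 6 9 -> bits=00001010010
After insert 'ant': sets bits 3 10 -> bits=00011010011
After insert 'cat': sets bits 9 -> bits=00011010011
After insert 'yak': sets bits 3 9 -> bits=00011010011
After insert 'pig': sets bits 1 9 -> bits=01011010011
Not inserted: cow eel jay ram — query each against bits=01011010011:
query cow: checks bit0=0, bit7=0 (has a 0) -> no => not a false positive
query eel: checks bit1=1, bit7=0 (has a 0) -> no => not a false positive
query jay: checks bit6=1, bit8=0 (has a 0) -> no => not a false positive
query ram: checks bit0=0, bit10=1 (has a 0) -> no => not a false positive
False positives (alphabetical): none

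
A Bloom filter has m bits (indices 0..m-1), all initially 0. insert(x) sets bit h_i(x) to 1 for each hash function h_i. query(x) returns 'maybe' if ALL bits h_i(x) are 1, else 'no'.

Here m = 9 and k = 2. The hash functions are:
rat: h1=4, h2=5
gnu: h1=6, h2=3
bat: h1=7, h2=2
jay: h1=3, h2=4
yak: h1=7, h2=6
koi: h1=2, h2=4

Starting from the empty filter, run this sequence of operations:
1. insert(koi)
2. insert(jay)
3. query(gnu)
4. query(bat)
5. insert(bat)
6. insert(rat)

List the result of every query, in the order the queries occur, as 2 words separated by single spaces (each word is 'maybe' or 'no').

Start: bits=000000000
Op 1: insert koi -> sets bits 2 4 -> bits=001010000
Op 2: insert jay -> sets bits 3 4 -> bits=001110000
Op 3: query gnu -> checks bit3=1, bit6=0 (has a 0) -> no
Op 4: query bat -> checks bit2=1, bit7=0 (has a 0) -> no
Op 5: insert bat -> sets bits 2 7 -> bits=001110010
Op 6: insert rat -> sets bits 4 5 -> bits=001111010
Query results in order: no no

Answer: no no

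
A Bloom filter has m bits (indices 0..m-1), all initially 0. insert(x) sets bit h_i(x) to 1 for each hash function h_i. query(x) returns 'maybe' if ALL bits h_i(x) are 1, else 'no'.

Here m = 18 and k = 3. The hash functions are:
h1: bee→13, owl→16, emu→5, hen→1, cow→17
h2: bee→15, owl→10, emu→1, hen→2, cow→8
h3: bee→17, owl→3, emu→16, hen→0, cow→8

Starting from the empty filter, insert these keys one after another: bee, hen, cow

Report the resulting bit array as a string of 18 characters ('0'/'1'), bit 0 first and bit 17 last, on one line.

Answer: 111000001000010101

Derivation:
Start: bits=000000000000000000
After insert 'bee': sets bits 13 15 17 -> bits=000000000000010101
After insert 'hen': sets bits 0 1 2 -> bits=111000000000010101
After insert 'cow': sets bits 8 17 -> bits=111000001000010101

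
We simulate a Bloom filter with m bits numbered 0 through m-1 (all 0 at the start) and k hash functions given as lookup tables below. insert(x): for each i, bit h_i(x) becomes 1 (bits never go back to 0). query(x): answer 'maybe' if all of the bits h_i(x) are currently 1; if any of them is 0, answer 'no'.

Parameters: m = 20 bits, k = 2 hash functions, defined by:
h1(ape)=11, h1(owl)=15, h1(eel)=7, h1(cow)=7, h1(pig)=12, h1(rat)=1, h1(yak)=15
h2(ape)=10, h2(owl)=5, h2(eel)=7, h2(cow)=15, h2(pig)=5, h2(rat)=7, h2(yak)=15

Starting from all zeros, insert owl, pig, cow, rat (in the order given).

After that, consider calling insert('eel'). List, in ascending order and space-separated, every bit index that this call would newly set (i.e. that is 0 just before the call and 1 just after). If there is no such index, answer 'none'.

Answer: none

Derivation:
Start: bits=00000000000000000000
After insert 'owl': sets bits 5 15 -> bits=00000100000000010000
After insert 'pig': sets bits 5 12 -> bits=00000100000010010000
After insert 'cow': sets bits 7 15 -> bits=00000101000010010000
After insert 'rat': sets bits 1 7 -> bits=01000101000010010000
insert 'eel' would touch bits 7; currently bit7=1
Bits that are 0 among those (would change 0->1): none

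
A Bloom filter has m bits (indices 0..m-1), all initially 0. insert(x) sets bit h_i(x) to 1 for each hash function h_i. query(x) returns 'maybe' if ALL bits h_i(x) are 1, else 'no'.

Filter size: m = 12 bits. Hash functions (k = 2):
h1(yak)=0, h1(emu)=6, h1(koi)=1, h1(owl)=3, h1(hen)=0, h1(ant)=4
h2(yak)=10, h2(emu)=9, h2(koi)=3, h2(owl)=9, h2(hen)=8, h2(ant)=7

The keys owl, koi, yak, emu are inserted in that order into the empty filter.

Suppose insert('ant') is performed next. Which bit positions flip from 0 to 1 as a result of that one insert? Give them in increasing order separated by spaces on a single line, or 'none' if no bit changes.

Answer: 4 7

Derivation:
Start: bits=000000000000
After insert 'owl': sets bits 3 9 -> bits=000100000100
After insert 'koi': sets bits 1 3 -> bits=010100000100
After insert 'yak': sets bits 0 10 -> bits=110100000110
After insert 'emu': sets bits 6 9 -> bits=110100100110
insert 'ant' would touch bits 4 7; currently bit4=0, bit7=0
Bits that are 0 among those (would change 0->1): 4 7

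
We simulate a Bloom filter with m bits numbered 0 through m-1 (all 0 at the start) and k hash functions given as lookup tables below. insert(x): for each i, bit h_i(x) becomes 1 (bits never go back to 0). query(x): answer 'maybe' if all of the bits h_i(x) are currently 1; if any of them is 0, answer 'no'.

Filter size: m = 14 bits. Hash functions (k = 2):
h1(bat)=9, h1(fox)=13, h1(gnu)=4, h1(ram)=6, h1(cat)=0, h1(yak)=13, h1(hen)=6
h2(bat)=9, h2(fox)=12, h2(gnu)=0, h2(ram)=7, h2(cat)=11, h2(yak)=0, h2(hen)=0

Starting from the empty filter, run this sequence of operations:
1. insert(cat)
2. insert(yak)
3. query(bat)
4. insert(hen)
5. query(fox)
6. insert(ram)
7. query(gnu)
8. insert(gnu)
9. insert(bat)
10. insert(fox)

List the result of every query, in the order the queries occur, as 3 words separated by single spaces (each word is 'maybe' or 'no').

Start: bits=00000000000000
Op 1: insert cat -> sets bits 0 11 -> bits=10000000000100
Op 2: insert yak -> sets bits 0 13 -> bits=10000000000101
Op 3: query bat -> checks bit9=0 (has a 0) -> no
Op 4: insert hen -> sets bits 0 6 -> bits=10000010000101
Op 5: query fox -> checks bit12=0, bit13=1 (has a 0) -> no
Op 6: insert ram -> sets bits 6 7 -> bits=10000011000101
Op 7: query gnu -> checks bit0=1, bit4=0 (has a 0) -> no
Op 8: insert gnu -> sets bits 0 4 -> bits=10001011000101
Op 9: insert bat -> sets bits 9 -> bits=10001011010101
Op 10: insert fox -> sets bits 12 13 -> bits=10001011010111
Query results in order: no no no

Answer: no no no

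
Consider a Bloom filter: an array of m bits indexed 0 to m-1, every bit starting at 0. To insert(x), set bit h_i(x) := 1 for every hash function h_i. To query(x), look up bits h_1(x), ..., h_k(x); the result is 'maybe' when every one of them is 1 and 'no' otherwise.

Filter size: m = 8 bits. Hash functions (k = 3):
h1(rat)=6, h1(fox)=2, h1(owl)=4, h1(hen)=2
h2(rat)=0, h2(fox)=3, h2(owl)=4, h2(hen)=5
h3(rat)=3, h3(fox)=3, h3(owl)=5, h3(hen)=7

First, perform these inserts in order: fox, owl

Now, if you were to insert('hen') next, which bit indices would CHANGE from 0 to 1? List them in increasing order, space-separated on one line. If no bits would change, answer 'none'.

Start: bits=00000000
After insert 'fox': sets bits 2 3 -> bits=00110000
After insert 'owl': sets bits 4 5 -> bits=00111100
insert 'hen' would touch bits 2 5 7; currently bit2=1, bit5=1, bit7=0
Bits that are 0 among those (would change 0->1): 7

Answer: 7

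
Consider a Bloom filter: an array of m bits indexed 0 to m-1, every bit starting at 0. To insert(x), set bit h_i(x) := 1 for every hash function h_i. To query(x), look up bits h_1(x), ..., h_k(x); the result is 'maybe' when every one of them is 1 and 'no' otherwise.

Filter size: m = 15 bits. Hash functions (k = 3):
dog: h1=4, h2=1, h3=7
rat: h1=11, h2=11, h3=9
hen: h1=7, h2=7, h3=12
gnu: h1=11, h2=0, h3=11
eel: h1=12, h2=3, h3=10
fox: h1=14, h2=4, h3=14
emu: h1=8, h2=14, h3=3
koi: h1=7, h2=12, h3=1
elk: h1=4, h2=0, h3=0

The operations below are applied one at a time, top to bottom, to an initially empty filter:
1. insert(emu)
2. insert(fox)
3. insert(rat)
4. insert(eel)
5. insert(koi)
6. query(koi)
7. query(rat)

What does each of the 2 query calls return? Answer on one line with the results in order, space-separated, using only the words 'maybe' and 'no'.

Start: bits=000000000000000
Op 1: insert emu -> sets bits 3 8 14 -> bits=000100001000001
Op 2: insert fox -> sets bits 4 14 -> bits=000110001000001
Op 3: insert rat -> sets bits 9 11 -> bits=000110001101001
Op 4: insert eel -> sets bits 3 10 12 -> bits=000110001111101
Op 5: insert koi -> sets bits 1 7 12 -> bits=010110011111101
Op 6: query koi -> checks bit1=1, bit7=1, bit12=1 (all 1) -> maybe
Op 7: query rat -> checks bit9=1, bit11=1 (all 1) -> maybe
Query results in order: maybe maybe

Answer: maybe maybe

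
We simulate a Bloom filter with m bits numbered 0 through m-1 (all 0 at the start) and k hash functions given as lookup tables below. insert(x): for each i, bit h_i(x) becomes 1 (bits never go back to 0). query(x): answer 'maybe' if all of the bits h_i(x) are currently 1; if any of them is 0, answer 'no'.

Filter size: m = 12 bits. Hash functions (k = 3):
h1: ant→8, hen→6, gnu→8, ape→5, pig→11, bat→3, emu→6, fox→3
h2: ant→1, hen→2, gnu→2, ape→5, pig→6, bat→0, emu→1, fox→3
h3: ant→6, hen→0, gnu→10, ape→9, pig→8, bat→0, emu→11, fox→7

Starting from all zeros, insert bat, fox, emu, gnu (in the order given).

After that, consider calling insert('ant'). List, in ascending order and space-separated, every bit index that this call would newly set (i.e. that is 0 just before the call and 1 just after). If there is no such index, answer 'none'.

Answer: none

Derivation:
Start: bits=000000000000
After insert 'bat': sets bits 0 3 -> bits=100100000000
After insert 'fox': sets bits 3 7 -> bits=100100010000
After insert 'emu': sets bits 1 6 11 -> bits=110100110001
After insert 'gnu': sets bits 2 8 10 -> bits=111100111011
insert 'ant' would touch bits 1 6 8; currently bit1=1, bit6=1, bit8=1
Bits that are 0 among those (would change 0->1): none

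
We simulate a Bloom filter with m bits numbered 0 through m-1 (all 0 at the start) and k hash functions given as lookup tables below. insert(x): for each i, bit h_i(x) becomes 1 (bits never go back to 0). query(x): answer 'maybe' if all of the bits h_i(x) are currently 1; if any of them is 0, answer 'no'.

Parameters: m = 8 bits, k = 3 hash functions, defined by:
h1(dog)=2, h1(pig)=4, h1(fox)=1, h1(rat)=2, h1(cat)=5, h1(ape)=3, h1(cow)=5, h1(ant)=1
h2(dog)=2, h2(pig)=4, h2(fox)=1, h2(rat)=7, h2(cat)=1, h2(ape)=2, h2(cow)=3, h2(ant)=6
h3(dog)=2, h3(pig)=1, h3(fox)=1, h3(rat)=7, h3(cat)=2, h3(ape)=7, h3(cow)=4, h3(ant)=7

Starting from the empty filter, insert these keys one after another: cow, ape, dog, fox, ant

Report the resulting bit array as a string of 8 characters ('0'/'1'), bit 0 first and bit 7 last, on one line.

Answer: 01111111

Derivation:
Start: bits=00000000
After insert 'cow': sets bits 3 4 5 -> bits=00011100
After insert 'ape': sets bits 2 3 7 -> bits=00111101
After insert 'dog': sets bits 2 -> bits=00111101
After insert 'fox': sets bits 1 -> bits=01111101
After insert 'ant': sets bits 1 6 7 -> bits=01111111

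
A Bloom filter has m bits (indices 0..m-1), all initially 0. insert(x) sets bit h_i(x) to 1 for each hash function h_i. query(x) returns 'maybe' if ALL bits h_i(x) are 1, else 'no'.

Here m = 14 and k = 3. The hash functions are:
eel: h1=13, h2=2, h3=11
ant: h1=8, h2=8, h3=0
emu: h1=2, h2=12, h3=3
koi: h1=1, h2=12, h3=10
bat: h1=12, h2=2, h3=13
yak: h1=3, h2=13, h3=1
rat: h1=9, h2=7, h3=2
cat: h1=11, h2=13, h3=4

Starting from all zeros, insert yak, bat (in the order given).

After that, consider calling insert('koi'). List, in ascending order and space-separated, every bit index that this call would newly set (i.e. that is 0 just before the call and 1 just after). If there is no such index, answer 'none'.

Start: bits=00000000000000
After insert 'yak': sets bits 1 3 13 -> bits=01010000000001
After insert 'bat': sets bits 2 12 13 -> bits=01110000000011
insert 'koi' would touch bits 1 10 12; currently bit1=1, bit10=0, bit12=1
Bits that are 0 among those (would change 0->1): 10

Answer: 10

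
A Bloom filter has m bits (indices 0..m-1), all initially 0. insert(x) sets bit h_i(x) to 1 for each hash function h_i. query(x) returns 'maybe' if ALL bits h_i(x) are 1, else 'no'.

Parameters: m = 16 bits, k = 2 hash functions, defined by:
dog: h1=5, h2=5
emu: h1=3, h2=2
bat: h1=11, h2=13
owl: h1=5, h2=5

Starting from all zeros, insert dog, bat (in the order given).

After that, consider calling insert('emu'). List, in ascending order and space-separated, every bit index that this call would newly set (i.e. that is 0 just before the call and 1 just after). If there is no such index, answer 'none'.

Answer: 2 3

Derivation:
Start: bits=0000000000000000
After insert 'dog': sets bits 5 -> bits=0000010000000000
After insert 'bat': sets bits 11 13 -> bits=0000010000010100
insert 'emu' would touch bits 2 3; currently bit2=0, bit3=0
Bits that are 0 among those (would change 0->1): 2 3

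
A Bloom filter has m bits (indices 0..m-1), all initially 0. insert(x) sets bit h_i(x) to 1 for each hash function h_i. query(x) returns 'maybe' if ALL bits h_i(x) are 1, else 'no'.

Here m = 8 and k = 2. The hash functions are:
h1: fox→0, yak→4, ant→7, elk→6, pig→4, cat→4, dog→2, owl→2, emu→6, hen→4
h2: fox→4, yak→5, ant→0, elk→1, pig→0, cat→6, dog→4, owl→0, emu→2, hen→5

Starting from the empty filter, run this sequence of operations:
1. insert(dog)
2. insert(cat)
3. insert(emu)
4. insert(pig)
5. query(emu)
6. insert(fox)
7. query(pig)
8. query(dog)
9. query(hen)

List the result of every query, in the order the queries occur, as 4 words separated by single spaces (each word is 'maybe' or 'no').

Start: bits=00000000
Op 1: insert dog -> sets bits 2 4 -> bits=00101000
Op 2: insert cat -> sets bits 4 6 -> bits=00101010
Op 3: insert emu -> sets bits 2 6 -> bits=00101010
Op 4: insert pig -> sets bits 0 4 -> bits=10101010
Op 5: query emu -> checks bit2=1, bit6=1 (all 1) -> maybe
Op 6: insert fox -> sets bits 0 4 -> bits=10101010
Op 7: query pig -> checks bit0=1, bit4=1 (all 1) -> maybe
Op 8: query dog -> checks bit2=1, bit4=1 (all 1) -> maybe
Op 9: query hen -> checks bit4=1, bit5=0 (has a 0) -> no
Query results in order: maybe maybe maybe no

Answer: maybe maybe maybe no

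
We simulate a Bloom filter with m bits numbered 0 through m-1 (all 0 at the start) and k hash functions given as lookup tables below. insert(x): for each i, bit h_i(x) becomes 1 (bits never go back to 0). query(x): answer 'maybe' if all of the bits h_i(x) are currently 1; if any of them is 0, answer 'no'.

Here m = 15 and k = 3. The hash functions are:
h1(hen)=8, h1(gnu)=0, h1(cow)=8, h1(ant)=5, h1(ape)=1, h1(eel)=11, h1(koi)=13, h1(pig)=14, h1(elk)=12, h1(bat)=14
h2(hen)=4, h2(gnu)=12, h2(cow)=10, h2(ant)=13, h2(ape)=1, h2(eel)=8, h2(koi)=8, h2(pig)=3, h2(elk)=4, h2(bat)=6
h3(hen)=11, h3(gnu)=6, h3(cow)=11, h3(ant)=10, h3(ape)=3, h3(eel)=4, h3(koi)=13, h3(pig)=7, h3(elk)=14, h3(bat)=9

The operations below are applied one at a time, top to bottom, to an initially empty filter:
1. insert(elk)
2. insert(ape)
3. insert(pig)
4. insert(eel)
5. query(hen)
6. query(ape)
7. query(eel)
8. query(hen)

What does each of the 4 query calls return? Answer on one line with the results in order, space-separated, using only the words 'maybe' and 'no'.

Start: bits=000000000000000
Op 1: insert elk -> sets bits 4 12 14 -> bits=000010000000101
Op 2: insert ape -> sets bits 1 3 -> bits=010110000000101
Op 3: insert pig -> sets bits 3 7 14 -> bits=010110010000101
Op 4: insert eel -> sets bits 4 8 11 -> bits=010110011001101
Op 5: query hen -> checks bit4=1, bit8=1, bit11=1 (all 1) -> maybe
Op 6: query ape -> checks bit1=1, bit3=1 (all 1) -> maybe
Op 7: query eel -> checks bit4=1, bit8=1, bit11=1 (all 1) -> maybe
Op 8: query hen -> checks bit4=1, bit8=1, bit11=1 (all 1) -> maybe
Query results in order: maybe maybe maybe maybe

Answer: maybe maybe maybe maybe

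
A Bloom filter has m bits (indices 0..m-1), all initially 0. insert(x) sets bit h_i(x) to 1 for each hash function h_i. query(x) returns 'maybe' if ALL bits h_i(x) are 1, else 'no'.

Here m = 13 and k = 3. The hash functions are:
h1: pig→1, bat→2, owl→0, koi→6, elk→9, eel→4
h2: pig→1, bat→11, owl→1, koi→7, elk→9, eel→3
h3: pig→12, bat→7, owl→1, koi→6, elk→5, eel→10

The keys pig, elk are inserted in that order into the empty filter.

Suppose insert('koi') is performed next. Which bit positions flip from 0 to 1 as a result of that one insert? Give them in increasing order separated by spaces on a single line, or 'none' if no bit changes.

Answer: 6 7

Derivation:
Start: bits=0000000000000
After insert 'pig': sets bits 1 12 -> bits=0100000000001
After insert 'elk': sets bits 5 9 -> bits=0100010001001
insert 'koi' would touch bits 6 7; currently bit6=0, bit7=0
Bits that are 0 among those (would change 0->1): 6 7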